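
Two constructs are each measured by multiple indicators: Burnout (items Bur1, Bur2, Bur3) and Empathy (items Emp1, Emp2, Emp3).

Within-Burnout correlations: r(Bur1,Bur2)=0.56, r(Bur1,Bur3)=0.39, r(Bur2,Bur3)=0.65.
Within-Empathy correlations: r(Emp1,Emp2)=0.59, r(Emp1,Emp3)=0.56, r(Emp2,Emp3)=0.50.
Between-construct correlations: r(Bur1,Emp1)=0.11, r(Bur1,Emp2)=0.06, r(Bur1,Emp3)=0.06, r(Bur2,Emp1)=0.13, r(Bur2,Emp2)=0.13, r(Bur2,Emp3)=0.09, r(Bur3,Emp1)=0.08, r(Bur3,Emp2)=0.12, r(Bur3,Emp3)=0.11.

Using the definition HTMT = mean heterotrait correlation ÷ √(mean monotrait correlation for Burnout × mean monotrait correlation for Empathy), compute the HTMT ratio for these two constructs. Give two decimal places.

Mean between = 0.89/9 = 0.0989.
Mean within-Bur = 1.60/3 = 0.5333; mean within-Emp = 1.65/3 = 0.5500.
Geometric mean = √(0.5333 × 0.5500) = 0.5416.
HTMT = 0.0989 / 0.5416 = 0.18.

0.18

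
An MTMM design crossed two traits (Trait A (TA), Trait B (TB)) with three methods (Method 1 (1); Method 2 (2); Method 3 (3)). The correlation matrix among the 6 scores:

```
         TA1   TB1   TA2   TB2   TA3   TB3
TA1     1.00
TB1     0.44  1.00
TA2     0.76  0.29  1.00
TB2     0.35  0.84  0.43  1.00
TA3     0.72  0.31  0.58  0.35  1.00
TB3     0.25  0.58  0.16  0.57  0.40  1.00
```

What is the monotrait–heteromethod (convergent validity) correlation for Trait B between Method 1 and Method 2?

0.84

Same trait (TB), different methods: r(TB1, TB2) = 0.84.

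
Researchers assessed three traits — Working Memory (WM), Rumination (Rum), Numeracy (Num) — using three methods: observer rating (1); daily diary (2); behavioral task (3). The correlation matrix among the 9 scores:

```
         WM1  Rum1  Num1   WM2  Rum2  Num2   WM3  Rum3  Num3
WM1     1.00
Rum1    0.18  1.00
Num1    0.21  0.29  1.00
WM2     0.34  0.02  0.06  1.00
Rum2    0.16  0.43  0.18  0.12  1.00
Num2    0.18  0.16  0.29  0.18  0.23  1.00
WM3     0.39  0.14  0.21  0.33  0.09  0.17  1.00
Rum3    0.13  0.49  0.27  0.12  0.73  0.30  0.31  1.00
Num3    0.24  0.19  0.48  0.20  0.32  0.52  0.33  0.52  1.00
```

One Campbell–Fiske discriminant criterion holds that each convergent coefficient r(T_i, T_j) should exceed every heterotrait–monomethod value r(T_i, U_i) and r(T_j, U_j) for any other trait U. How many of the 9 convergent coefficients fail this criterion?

Each convergent coefficient versus the relevant comparison correlations:
WM (methods 1·2): 0.34 vs {0.18, 0.12, 0.21, 0.18} → pass.
WM (methods 1·3): 0.39 vs {0.18, 0.31, 0.21, 0.33} → pass.
WM (methods 2·3): 0.33 vs {0.12, 0.31, 0.18, 0.33} → fail.
Rum (methods 1·2): 0.43 vs {0.18, 0.12, 0.29, 0.23} → pass.
Rum (methods 1·3): 0.49 vs {0.18, 0.31, 0.29, 0.52} → fail.
Rum (methods 2·3): 0.73 vs {0.12, 0.31, 0.23, 0.52} → pass.
Num (methods 1·2): 0.29 vs {0.21, 0.18, 0.29, 0.23} → fail.
Num (methods 1·3): 0.48 vs {0.21, 0.33, 0.29, 0.52} → fail.
Num (methods 2·3): 0.52 vs {0.18, 0.33, 0.23, 0.52} → fail.
5 of 9 fail.

5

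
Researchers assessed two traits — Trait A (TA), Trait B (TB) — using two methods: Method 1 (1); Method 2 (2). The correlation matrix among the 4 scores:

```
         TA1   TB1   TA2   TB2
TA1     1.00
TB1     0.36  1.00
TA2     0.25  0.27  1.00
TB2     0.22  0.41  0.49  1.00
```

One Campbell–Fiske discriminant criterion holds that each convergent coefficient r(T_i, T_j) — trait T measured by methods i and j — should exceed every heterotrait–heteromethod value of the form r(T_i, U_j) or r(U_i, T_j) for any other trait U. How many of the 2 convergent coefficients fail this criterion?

Convergent coefficients and their comparison sets:
TA (methods 1·2): 0.25 vs {0.22, 0.27} → fail.
TB (methods 1·2): 0.41 vs {0.27, 0.22} → pass.
1 of 2 fail.

1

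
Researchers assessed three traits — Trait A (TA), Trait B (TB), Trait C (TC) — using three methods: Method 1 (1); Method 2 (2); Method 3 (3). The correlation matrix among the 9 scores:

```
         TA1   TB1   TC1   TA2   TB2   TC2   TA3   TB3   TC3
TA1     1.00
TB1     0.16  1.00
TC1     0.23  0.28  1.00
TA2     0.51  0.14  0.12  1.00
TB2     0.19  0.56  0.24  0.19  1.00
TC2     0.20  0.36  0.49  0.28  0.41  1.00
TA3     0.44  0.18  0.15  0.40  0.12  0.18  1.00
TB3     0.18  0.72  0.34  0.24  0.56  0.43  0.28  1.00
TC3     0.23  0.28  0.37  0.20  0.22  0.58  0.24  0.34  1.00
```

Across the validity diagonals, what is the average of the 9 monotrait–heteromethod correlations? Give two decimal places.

Convergent values: 0.51, 0.44, 0.40, 0.56, 0.72, 0.56, 0.49, 0.37, 0.58; mean = 4.63/9 = 0.51.

0.51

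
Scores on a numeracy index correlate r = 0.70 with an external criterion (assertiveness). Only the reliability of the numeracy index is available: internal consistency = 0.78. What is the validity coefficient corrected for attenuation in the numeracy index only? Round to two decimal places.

0.79

Single correction: r_c = r_obs / √r_xx = 0.70 / √0.78 = 0.70 / 0.8832 ≈ 0.79.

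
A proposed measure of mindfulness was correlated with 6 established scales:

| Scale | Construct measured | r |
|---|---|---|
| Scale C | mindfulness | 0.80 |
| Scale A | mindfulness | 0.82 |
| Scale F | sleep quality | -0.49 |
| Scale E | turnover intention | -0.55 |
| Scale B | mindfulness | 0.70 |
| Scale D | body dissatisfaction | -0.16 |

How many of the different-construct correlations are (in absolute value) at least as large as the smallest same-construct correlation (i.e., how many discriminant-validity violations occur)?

Convergent (same construct = mindfulness): Scale C, Scale A, Scale B.
Smallest convergent = 0.70. Discriminant |r|: 0.49, 0.55, 0.16; count ≥ 0.70 → 0.

0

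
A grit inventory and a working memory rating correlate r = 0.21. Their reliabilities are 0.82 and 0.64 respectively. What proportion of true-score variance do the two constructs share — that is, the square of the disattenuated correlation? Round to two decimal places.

Disattenuated r = 0.21 / √(0.82 × 0.64) = 0.21 / 0.7244 = 0.2899.
Shared true-score variance = 0.2899² = 0.0840 ≈ 0.08.

0.08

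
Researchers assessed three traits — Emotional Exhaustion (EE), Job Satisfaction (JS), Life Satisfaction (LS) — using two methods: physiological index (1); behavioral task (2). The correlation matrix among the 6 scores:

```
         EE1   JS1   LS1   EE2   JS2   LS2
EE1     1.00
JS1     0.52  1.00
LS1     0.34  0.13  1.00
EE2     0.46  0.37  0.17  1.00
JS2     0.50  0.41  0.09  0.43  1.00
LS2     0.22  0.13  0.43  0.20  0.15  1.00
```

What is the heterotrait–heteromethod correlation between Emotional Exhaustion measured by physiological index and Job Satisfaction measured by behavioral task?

0.50

Different traits and methods: r(EE1, JS2) = 0.50.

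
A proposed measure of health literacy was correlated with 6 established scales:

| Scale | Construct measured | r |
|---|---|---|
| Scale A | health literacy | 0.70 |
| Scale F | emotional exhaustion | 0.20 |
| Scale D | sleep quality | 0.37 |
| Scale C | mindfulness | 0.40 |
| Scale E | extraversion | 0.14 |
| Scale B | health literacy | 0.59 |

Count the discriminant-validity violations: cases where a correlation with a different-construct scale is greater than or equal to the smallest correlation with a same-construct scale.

0

Convergent (same construct = health literacy): Scale A, Scale B.
Smallest convergent = 0.59. Discriminant values: 0.20, 0.37, 0.40, 0.14; count ≥ 0.59 → 0.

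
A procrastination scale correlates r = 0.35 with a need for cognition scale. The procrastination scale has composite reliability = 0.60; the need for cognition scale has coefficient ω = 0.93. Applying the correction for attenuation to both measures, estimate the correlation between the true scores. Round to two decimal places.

0.47

r_true = r_obs / √(r_xx · r_yy) = 0.35 / √(0.60 × 0.93) = 0.35 / √0.5580 = 0.35 / 0.7470 ≈ 0.47.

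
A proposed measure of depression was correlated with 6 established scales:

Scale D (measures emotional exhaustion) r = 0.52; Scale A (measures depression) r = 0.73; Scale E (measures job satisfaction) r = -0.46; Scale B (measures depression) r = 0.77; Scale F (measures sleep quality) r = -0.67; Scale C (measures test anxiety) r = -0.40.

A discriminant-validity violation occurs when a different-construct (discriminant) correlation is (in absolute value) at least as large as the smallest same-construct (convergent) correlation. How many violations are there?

0

Convergent (same construct = depression): Scale A, Scale B.
Smallest convergent = 0.73. Discriminant |r|: 0.52, 0.46, 0.67, 0.40; count ≥ 0.73 → 0.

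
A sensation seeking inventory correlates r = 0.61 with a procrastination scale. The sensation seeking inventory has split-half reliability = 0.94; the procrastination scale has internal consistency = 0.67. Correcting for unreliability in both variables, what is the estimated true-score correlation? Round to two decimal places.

r_true = r_obs / √(r_xx · r_yy) = 0.61 / √(0.94 × 0.67) = 0.61 / √0.6298 = 0.61 / 0.7936 ≈ 0.77.

0.77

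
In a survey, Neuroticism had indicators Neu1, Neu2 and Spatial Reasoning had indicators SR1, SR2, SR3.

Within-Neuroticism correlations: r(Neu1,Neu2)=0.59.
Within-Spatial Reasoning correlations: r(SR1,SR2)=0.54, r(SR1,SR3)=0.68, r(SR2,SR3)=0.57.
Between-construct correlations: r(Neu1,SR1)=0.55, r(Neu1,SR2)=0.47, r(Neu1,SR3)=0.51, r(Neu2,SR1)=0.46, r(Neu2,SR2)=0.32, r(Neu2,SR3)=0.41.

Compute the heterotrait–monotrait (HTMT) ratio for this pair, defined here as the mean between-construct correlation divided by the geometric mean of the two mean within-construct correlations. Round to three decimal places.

Mean heterotrait r = 2.72/6 = 0.4533.
Mean within-Neu = 0.59/1 = 0.5900; mean within-SR = 1.79/3 = 0.5967.
Geometric mean = √(0.5900 × 0.5967) = 0.5933.
HTMT = 0.4533 / 0.5933 = 0.764.

0.764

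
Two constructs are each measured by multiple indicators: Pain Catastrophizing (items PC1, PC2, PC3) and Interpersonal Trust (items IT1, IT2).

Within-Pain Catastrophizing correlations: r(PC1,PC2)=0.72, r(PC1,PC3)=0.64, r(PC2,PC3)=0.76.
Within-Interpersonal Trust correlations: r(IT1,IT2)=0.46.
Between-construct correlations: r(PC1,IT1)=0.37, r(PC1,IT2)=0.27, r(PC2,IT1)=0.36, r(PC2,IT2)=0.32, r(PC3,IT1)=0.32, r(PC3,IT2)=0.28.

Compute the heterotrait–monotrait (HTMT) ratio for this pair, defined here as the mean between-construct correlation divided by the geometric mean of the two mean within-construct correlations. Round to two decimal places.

0.56

Mean heterotrait r = 1.92/6 = 0.3200.
Mean within-PC = 2.12/3 = 0.7067; mean within-IT = 0.46/1 = 0.4600.
Geometric mean = √(0.7067 × 0.4600) = 0.5702.
HTMT = 0.3200 / 0.5702 = 0.56.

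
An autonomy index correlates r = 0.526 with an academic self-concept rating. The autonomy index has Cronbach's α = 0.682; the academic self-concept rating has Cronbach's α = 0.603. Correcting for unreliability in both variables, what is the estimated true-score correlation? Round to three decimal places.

r_true = r_obs / √(r_xx · r_yy) = 0.526 / √(0.682 × 0.603) = 0.526 / √0.411246 = 0.526 / 0.6413 ≈ 0.820.

0.820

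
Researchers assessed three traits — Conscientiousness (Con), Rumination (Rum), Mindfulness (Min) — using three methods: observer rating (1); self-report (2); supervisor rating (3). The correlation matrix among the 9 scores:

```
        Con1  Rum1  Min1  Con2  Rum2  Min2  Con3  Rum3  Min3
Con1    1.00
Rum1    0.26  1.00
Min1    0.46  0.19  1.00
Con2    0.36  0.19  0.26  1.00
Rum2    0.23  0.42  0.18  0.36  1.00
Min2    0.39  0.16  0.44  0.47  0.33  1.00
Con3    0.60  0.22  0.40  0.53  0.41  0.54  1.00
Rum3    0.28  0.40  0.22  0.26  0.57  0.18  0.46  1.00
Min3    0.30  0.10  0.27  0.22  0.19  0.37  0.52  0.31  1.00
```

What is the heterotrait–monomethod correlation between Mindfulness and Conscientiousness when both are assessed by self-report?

0.47

Different traits, same method: r(Min2, Con2) = 0.47.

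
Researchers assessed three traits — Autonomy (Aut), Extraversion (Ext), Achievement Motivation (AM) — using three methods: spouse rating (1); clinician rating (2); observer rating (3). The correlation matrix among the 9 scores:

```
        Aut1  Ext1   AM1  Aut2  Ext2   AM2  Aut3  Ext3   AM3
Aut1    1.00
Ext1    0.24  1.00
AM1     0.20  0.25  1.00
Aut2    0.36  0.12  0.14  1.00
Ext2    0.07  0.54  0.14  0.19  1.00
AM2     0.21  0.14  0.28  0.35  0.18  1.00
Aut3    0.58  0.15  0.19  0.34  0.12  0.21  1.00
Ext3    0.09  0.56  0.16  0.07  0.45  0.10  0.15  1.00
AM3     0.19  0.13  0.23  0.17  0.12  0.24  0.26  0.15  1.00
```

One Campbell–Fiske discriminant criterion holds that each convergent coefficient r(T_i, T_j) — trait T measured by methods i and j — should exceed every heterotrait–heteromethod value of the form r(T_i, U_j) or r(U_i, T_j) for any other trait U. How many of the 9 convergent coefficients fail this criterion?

Each convergent coefficient versus the relevant comparison correlations:
Aut (methods 1·2): 0.36 vs {0.07, 0.12, 0.21, 0.14} → pass.
Aut (methods 1·3): 0.58 vs {0.09, 0.15, 0.19, 0.19} → pass.
Aut (methods 2·3): 0.34 vs {0.07, 0.12, 0.17, 0.21} → pass.
Ext (methods 1·2): 0.54 vs {0.12, 0.07, 0.14, 0.14} → pass.
Ext (methods 1·3): 0.56 vs {0.15, 0.09, 0.13, 0.16} → pass.
Ext (methods 2·3): 0.45 vs {0.12, 0.07, 0.12, 0.10} → pass.
AM (methods 1·2): 0.28 vs {0.14, 0.21, 0.14, 0.14} → pass.
AM (methods 1·3): 0.23 vs {0.19, 0.19, 0.16, 0.13} → pass.
AM (methods 2·3): 0.24 vs {0.21, 0.17, 0.10, 0.12} → pass.
0 of 9 fail.

0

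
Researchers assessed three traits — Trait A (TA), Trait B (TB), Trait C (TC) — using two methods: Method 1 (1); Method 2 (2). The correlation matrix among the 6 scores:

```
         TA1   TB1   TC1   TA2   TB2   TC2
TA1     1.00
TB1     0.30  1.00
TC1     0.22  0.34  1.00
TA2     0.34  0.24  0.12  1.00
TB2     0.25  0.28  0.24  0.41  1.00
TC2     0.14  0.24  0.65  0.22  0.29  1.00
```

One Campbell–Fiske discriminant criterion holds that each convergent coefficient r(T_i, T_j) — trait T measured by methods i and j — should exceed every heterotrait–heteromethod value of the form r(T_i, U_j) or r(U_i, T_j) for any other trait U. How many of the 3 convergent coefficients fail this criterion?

Convergent coefficients and their comparison sets:
TA (methods 1·2): 0.34 vs {0.25, 0.24, 0.14, 0.12} → pass.
TB (methods 1·2): 0.28 vs {0.24, 0.25, 0.24, 0.24} → pass.
TC (methods 1·2): 0.65 vs {0.12, 0.14, 0.24, 0.24} → pass.
0 of 3 fail.

0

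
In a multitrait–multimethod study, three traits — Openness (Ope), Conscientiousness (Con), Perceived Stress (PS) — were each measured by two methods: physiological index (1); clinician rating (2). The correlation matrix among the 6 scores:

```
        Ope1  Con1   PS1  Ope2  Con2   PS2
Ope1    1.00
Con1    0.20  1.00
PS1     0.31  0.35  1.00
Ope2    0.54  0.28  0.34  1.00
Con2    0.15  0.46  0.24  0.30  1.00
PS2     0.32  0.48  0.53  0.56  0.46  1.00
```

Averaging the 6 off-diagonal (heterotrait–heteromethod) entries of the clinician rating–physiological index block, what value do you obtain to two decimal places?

HTHM values (method 2 × method 1): 0.28, 0.34, 0.15, 0.24, 0.32, 0.48; mean = 1.81/6 = 0.30.

0.30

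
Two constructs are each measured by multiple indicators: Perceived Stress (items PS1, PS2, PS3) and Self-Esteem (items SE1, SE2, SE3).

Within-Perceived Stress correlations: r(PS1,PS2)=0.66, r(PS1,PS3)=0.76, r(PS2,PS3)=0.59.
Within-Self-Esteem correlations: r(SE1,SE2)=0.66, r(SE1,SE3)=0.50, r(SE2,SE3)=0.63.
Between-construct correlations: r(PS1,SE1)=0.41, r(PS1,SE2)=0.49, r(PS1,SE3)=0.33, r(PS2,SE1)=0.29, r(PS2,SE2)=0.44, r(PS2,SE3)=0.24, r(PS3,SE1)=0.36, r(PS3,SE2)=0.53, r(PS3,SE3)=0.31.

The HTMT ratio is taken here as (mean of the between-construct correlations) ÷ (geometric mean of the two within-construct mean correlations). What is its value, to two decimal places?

0.60

Between-construct mean = 3.40/9 = 0.3778.
Mean within-PS = 2.01/3 = 0.6700; mean within-SE = 1.79/3 = 0.5967.
Geometric mean = √(0.6700 × 0.5967) = 0.6323.
HTMT = 0.3778 / 0.6323 = 0.60.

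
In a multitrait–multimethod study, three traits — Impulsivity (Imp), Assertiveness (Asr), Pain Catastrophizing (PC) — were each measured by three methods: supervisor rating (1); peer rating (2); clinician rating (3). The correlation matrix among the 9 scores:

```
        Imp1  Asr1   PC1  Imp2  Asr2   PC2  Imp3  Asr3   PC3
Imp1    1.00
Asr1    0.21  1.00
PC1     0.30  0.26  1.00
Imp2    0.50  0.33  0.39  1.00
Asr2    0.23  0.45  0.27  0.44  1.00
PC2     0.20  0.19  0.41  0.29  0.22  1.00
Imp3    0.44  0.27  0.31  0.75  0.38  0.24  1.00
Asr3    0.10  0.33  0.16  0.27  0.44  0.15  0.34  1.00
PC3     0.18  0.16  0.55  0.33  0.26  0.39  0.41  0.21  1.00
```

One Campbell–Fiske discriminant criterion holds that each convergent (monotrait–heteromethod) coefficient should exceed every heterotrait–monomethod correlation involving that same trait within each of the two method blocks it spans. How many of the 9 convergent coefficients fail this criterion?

Checking each validity diagonal entry against its comparison values:
Imp (methods 1·2): 0.50 vs {0.21, 0.44, 0.30, 0.29} → pass.
Imp (methods 1·3): 0.44 vs {0.21, 0.34, 0.30, 0.41} → pass.
Imp (methods 2·3): 0.75 vs {0.44, 0.34, 0.29, 0.41} → pass.
Asr (methods 1·2): 0.45 vs {0.21, 0.44, 0.26, 0.22} → pass.
Asr (methods 1·3): 0.33 vs {0.21, 0.34, 0.26, 0.21} → fail.
Asr (methods 2·3): 0.44 vs {0.44, 0.34, 0.22, 0.21} → fail.
PC (methods 1·2): 0.41 vs {0.30, 0.29, 0.26, 0.22} → pass.
PC (methods 1·3): 0.55 vs {0.30, 0.41, 0.26, 0.21} → pass.
PC (methods 2·3): 0.39 vs {0.29, 0.41, 0.22, 0.21} → fail.
3 of 9 fail.

3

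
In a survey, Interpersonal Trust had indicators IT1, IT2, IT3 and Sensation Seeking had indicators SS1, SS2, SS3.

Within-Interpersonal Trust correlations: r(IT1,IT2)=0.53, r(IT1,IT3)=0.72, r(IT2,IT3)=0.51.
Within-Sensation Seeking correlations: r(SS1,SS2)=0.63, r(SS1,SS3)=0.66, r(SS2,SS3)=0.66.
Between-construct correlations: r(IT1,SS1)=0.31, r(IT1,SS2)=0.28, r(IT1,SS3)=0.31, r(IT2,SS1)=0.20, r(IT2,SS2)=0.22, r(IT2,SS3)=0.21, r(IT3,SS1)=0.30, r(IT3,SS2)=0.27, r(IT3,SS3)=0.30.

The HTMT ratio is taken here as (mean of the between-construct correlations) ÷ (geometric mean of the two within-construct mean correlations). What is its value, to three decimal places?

Mean between = 2.40/9 = 0.2667.
Mean within-IT = 1.76/3 = 0.5867; mean within-SS = 1.95/3 = 0.6500.
Geometric mean = √(0.5867 × 0.6500) = 0.6175.
HTMT = 0.2667 / 0.6175 = 0.432.

0.432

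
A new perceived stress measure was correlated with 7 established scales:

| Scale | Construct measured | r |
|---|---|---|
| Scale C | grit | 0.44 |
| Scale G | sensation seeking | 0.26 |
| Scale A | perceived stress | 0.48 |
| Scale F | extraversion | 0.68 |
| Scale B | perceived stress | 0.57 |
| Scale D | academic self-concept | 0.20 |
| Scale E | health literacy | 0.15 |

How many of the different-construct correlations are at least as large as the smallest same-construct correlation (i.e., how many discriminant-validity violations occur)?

Convergent (same construct = perceived stress): Scale A, Scale B.
Smallest convergent = 0.48. Discriminant values: 0.44, 0.26, 0.68, 0.20, 0.15; count ≥ 0.48 → 1.

1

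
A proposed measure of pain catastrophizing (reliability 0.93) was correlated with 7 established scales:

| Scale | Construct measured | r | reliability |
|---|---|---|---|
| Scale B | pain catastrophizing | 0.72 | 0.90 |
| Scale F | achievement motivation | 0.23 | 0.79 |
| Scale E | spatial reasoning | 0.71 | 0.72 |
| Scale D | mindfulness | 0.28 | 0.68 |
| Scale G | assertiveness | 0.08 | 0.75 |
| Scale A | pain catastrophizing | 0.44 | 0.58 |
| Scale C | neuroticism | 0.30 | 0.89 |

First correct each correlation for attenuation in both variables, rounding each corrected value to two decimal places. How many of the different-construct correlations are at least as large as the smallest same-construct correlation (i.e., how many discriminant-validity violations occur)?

1

Disattenuated r (r / √(r_scale · r_new)):
  Scale B (conv): 0.72 / √(0.90·0.93) = 0.79
  Scale F (disc): 0.23 / √(0.79·0.93) = 0.27
  Scale E (disc): 0.71 / √(0.72·0.93) = 0.87
  Scale D (disc): 0.28 / √(0.68·0.93) = 0.35
  Scale G (disc): 0.08 / √(0.75·0.93) = 0.10
  Scale A (conv): 0.44 / √(0.58·0.93) = 0.60
  Scale C (disc): 0.30 / √(0.89·0.93) = 0.33
Smallest convergent = 0.60. Discriminant values: 0.27, 0.87, 0.35, 0.10, 0.33; count ≥ 0.60 → 1.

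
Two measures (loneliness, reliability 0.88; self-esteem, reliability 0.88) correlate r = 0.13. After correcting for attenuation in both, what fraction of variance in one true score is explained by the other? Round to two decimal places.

0.02

Disattenuated r = 0.13 / √(0.88 × 0.88) = 0.13 / 0.8800 = 0.1477.
Shared true-score variance = 0.1477² = 0.0218 ≈ 0.02.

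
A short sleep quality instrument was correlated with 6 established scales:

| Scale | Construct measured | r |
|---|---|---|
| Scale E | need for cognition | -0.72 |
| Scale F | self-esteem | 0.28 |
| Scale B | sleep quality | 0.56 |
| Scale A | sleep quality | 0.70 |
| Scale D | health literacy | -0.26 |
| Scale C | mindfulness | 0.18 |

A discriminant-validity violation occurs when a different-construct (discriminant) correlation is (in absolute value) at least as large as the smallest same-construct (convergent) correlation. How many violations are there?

Convergent (same construct = sleep quality): Scale B, Scale A.
Smallest convergent = 0.56. Discriminant |r|: 0.72, 0.28, 0.26, 0.18; count ≥ 0.56 → 1.

1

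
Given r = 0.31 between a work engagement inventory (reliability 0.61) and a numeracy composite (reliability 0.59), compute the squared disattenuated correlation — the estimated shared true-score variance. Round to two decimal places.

0.27

Disattenuated r = 0.31 / √(0.61 × 0.59) = 0.31 / 0.5999 = 0.5168.
Shared true-score variance = 0.5168² = 0.2671 ≈ 0.27.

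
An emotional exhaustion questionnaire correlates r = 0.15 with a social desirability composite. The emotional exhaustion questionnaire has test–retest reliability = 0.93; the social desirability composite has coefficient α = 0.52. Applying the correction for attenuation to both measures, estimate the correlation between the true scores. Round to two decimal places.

0.22

r_true = r_obs / √(r_xx · r_yy) = 0.15 / √(0.93 × 0.52) = 0.15 / √0.4836 = 0.15 / 0.6954 ≈ 0.22.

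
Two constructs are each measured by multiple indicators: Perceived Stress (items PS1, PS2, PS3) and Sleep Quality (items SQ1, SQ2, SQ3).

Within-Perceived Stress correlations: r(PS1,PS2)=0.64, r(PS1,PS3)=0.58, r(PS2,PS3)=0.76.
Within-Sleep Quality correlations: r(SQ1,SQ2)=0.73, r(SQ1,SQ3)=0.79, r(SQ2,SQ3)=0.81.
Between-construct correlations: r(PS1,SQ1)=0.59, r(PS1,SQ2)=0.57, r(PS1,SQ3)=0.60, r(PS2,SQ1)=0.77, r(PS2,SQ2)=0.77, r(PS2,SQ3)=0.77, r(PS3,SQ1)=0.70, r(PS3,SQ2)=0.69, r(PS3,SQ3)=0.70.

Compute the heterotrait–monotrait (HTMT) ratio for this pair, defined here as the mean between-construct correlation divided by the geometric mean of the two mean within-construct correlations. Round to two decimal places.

Mean between = 6.16/9 = 0.6844.
Mean within-PS = 1.98/3 = 0.6600; mean within-SQ = 2.33/3 = 0.7767.
Geometric mean = √(0.6600 × 0.7767) = 0.7160.
HTMT = 0.6844 / 0.7160 = 0.96.

0.96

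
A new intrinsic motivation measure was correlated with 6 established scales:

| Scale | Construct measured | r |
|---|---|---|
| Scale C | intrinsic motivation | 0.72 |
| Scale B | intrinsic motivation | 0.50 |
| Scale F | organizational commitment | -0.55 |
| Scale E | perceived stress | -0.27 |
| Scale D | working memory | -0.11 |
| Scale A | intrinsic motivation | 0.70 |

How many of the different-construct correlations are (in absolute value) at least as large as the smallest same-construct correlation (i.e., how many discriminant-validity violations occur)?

1

Convergent (same construct = intrinsic motivation): Scale C, Scale B, Scale A.
Smallest convergent = 0.50. Discriminant |r|: 0.55, 0.27, 0.11; count ≥ 0.50 → 1.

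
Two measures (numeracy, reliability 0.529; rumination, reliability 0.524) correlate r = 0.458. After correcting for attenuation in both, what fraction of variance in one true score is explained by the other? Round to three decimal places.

0.757

Disattenuated r = 0.458 / √(0.529 × 0.524) = 0.458 / 0.5265 = 0.8699.
Shared true-score variance = 0.8699² = 0.7567 ≈ 0.757.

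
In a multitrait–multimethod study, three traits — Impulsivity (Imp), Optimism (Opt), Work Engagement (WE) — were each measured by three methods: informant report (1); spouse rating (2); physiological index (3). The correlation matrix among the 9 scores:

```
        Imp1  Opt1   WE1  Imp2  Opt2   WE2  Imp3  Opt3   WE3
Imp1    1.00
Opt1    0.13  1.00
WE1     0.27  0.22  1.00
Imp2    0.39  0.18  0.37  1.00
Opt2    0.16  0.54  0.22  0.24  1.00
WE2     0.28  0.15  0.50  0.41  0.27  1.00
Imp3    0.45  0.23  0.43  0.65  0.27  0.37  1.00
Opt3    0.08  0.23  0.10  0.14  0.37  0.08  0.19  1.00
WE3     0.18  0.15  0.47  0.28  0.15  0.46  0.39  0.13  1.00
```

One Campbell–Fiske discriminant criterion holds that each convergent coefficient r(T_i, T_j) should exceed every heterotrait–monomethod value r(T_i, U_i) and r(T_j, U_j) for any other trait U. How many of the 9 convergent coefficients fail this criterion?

Checking each validity diagonal entry against its comparison values:
Imp (methods 1·2): 0.39 vs {0.13, 0.24, 0.27, 0.41} → fail.
Imp (methods 1·3): 0.45 vs {0.13, 0.19, 0.27, 0.39} → pass.
Imp (methods 2·3): 0.65 vs {0.24, 0.19, 0.41, 0.39} → pass.
Opt (methods 1·2): 0.54 vs {0.13, 0.24, 0.22, 0.27} → pass.
Opt (methods 1·3): 0.23 vs {0.13, 0.19, 0.22, 0.13} → pass.
Opt (methods 2·3): 0.37 vs {0.24, 0.19, 0.27, 0.13} → pass.
WE (methods 1·2): 0.50 vs {0.27, 0.41, 0.22, 0.27} → pass.
WE (methods 1·3): 0.47 vs {0.27, 0.39, 0.22, 0.13} → pass.
WE (methods 2·3): 0.46 vs {0.41, 0.39, 0.27, 0.13} → pass.
1 of 9 fail.

1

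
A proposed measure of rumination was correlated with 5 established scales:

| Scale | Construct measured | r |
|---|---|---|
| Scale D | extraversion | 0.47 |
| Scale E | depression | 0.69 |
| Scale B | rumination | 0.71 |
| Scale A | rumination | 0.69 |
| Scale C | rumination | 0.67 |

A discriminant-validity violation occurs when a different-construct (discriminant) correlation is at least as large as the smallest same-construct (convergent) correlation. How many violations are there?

Convergent (same construct = rumination): Scale B, Scale A, Scale C.
Smallest convergent = 0.67. Discriminant values: 0.47, 0.69; count ≥ 0.67 → 1.

1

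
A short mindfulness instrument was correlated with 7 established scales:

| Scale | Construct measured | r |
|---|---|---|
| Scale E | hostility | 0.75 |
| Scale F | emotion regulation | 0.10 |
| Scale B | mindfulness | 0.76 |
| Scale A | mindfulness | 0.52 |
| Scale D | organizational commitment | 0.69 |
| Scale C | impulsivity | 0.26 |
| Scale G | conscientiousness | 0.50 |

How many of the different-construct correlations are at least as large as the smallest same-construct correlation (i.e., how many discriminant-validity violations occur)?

Convergent (same construct = mindfulness): Scale B, Scale A.
Smallest convergent = 0.52. Discriminant values: 0.75, 0.10, 0.69, 0.26, 0.50; count ≥ 0.52 → 2.

2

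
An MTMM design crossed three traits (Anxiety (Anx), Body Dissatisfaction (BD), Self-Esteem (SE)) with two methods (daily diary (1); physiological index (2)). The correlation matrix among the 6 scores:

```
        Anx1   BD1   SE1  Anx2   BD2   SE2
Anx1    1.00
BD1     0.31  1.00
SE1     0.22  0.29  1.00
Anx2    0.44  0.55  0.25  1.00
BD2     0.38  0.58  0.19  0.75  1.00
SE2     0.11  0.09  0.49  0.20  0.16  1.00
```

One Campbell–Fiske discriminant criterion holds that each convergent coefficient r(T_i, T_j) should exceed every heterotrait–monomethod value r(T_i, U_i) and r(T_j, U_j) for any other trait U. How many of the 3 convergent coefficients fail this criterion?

2

Checking each validity diagonal entry against its comparison values:
Anx (methods 1·2): 0.44 vs {0.31, 0.75, 0.22, 0.20} → fail.
BD (methods 1·2): 0.58 vs {0.31, 0.75, 0.29, 0.16} → fail.
SE (methods 1·2): 0.49 vs {0.22, 0.20, 0.29, 0.16} → pass.
2 of 3 fail.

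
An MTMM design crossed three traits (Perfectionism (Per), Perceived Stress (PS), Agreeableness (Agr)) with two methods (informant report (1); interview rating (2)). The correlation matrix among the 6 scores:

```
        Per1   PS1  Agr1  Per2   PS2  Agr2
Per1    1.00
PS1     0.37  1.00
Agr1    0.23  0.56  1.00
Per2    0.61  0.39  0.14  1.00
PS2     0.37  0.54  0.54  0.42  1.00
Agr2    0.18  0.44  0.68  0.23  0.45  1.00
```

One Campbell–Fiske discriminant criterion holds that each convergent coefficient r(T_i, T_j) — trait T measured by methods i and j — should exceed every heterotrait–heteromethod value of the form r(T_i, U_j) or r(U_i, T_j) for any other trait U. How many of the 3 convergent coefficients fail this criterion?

1

Checking each validity diagonal entry against its comparison values:
Per (methods 1·2): 0.61 vs {0.37, 0.39, 0.18, 0.14} → pass.
PS (methods 1·2): 0.54 vs {0.39, 0.37, 0.44, 0.54} → fail.
Agr (methods 1·2): 0.68 vs {0.14, 0.18, 0.54, 0.44} → pass.
1 of 3 fail.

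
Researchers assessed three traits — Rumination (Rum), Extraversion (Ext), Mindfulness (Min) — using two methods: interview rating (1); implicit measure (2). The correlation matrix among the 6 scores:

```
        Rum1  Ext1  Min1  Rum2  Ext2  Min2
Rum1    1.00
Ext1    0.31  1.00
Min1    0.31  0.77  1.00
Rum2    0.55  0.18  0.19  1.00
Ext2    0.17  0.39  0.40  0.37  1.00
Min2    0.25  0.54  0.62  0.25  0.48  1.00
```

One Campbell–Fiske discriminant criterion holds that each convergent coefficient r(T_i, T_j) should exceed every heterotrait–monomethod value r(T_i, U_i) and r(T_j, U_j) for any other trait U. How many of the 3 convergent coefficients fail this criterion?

Each convergent coefficient versus the relevant comparison correlations:
Rum (methods 1·2): 0.55 vs {0.31, 0.37, 0.31, 0.25} → pass.
Ext (methods 1·2): 0.39 vs {0.31, 0.37, 0.77, 0.48} → fail.
Min (methods 1·2): 0.62 vs {0.31, 0.25, 0.77, 0.48} → fail.
2 of 3 fail.

2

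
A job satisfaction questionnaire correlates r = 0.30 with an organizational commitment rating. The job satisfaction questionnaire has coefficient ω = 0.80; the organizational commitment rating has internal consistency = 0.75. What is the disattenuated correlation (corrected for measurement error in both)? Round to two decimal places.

r_true = r_obs / √(r_xx · r_yy) = 0.30 / √(0.80 × 0.75) = 0.30 / √0.6000 = 0.30 / 0.7746 ≈ 0.39.

0.39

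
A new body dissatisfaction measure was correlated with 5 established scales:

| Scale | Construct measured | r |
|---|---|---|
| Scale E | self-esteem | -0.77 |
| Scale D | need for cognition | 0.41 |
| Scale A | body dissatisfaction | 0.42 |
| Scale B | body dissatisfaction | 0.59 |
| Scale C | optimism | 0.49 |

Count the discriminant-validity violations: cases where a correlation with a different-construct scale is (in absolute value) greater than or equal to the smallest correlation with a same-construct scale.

2

Convergent (same construct = body dissatisfaction): Scale A, Scale B.
Smallest convergent = 0.42. Discriminant |r|: 0.77, 0.41, 0.49; count ≥ 0.42 → 2.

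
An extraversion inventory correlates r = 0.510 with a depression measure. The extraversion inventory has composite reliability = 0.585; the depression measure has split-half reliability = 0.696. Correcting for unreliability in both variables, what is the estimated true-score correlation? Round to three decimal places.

r_true = r_obs / √(r_xx · r_yy) = 0.510 / √(0.585 × 0.696) = 0.510 / √0.407160 = 0.510 / 0.6381 ≈ 0.799.

0.799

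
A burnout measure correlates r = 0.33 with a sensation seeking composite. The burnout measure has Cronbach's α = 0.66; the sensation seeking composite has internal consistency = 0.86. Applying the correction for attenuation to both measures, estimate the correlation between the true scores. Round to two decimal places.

0.44

r_true = r_obs / √(r_xx · r_yy) = 0.33 / √(0.66 × 0.86) = 0.33 / √0.5676 = 0.33 / 0.7534 ≈ 0.44.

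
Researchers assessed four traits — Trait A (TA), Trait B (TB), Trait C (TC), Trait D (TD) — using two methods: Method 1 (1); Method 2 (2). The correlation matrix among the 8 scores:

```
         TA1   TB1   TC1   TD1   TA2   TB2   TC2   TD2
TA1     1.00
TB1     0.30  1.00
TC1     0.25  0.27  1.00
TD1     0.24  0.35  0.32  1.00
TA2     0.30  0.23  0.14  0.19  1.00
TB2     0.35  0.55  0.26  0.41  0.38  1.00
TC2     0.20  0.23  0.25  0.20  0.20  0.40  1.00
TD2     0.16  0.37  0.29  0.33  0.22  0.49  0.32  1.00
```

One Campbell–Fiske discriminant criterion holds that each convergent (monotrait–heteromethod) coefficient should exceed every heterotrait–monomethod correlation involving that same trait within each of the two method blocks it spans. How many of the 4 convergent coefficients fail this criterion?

Each convergent coefficient versus the relevant comparison correlations:
TA (methods 1·2): 0.30 vs {0.30, 0.38, 0.25, 0.20, 0.24, 0.22} → fail.
TB (methods 1·2): 0.55 vs {0.30, 0.38, 0.27, 0.40, 0.35, 0.49} → pass.
TC (methods 1·2): 0.25 vs {0.25, 0.20, 0.27, 0.40, 0.32, 0.32} → fail.
TD (methods 1·2): 0.33 vs {0.24, 0.22, 0.35, 0.49, 0.32, 0.32} → fail.
3 of 4 fail.

3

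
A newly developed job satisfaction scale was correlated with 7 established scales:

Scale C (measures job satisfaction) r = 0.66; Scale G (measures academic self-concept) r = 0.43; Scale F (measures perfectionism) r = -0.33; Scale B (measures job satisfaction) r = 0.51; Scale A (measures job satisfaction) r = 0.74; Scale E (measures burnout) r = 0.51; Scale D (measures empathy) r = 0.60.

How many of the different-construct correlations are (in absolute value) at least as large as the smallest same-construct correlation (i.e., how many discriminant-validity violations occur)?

Convergent (same construct = job satisfaction): Scale C, Scale B, Scale A.
Smallest convergent = 0.51. Discriminant |r|: 0.43, 0.33, 0.51, 0.60; count ≥ 0.51 → 2.

2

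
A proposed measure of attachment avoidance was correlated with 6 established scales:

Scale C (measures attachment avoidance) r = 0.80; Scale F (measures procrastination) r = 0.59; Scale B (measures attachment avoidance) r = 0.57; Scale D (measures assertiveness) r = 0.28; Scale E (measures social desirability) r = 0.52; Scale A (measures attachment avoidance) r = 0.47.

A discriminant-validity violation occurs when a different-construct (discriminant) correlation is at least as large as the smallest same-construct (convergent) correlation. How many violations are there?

Convergent (same construct = attachment avoidance): Scale C, Scale B, Scale A.
Smallest convergent = 0.47. Discriminant values: 0.59, 0.28, 0.52; count ≥ 0.47 → 2.

2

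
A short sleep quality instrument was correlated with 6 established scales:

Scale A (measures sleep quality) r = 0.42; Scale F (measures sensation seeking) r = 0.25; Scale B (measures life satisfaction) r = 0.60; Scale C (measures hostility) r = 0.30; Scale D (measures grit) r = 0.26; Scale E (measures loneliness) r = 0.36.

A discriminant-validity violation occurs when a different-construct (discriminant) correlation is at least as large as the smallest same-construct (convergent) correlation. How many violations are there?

1

Convergent (same construct = sleep quality): Scale A.
Smallest convergent = 0.42. Discriminant values: 0.25, 0.60, 0.30, 0.26, 0.36; count ≥ 0.42 → 1.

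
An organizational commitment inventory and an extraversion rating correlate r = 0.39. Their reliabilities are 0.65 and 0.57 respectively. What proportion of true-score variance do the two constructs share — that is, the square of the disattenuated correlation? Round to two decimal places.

0.41

Disattenuated r = 0.39 / √(0.65 × 0.57) = 0.39 / 0.6087 = 0.6407.
Shared true-score variance = 0.6407² = 0.4105 ≈ 0.41.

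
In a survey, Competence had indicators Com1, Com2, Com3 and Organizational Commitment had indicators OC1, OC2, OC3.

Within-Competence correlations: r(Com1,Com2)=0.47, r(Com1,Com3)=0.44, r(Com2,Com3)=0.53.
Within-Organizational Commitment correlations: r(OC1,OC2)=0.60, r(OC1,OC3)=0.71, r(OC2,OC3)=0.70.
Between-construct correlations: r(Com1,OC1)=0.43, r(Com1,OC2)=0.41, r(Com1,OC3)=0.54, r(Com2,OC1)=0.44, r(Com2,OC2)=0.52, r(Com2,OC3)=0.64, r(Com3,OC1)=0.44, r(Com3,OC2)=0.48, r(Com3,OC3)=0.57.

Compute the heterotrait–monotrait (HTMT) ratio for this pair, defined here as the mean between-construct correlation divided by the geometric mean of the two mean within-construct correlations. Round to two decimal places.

Mean between = 4.47/9 = 0.4967.
Mean within-Com = 1.44/3 = 0.4800; mean within-OC = 2.01/3 = 0.6700.
Geometric mean = √(0.4800 × 0.6700) = 0.5671.
HTMT = 0.4967 / 0.5671 = 0.88.

0.88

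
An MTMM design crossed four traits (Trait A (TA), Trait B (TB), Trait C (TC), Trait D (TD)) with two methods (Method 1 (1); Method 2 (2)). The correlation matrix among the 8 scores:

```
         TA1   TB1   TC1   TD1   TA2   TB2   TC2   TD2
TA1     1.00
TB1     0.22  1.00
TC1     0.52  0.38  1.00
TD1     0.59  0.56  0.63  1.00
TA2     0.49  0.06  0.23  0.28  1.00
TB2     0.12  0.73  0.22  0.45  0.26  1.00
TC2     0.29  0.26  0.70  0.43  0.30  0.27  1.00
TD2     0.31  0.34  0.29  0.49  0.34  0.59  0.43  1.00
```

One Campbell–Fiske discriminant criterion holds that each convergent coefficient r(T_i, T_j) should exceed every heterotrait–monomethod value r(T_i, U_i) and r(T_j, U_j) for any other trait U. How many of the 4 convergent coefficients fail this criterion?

Convergent coefficients and their comparison sets:
TA (methods 1·2): 0.49 vs {0.22, 0.26, 0.52, 0.30, 0.59, 0.34} → fail.
TB (methods 1·2): 0.73 vs {0.22, 0.26, 0.38, 0.27, 0.56, 0.59} → pass.
TC (methods 1·2): 0.70 vs {0.52, 0.30, 0.38, 0.27, 0.63, 0.43} → pass.
TD (methods 1·2): 0.49 vs {0.59, 0.34, 0.56, 0.59, 0.63, 0.43} → fail.
2 of 4 fail.

2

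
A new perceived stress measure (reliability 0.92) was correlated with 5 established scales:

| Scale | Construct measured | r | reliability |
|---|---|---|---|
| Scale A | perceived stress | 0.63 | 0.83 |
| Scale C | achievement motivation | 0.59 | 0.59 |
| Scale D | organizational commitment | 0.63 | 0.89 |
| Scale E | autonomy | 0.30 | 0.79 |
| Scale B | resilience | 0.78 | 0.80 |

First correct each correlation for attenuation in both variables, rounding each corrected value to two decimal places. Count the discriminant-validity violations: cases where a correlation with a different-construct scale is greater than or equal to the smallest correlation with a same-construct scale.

2

Disattenuated r (r / √(r_scale · r_new)):
  Scale A (conv): 0.63 / √(0.83·0.92) = 0.72
  Scale C (disc): 0.59 / √(0.59·0.92) = 0.80
  Scale D (disc): 0.63 / √(0.89·0.92) = 0.70
  Scale E (disc): 0.30 / √(0.79·0.92) = 0.35
  Scale B (disc): 0.78 / √(0.80·0.92) = 0.91
Smallest convergent = 0.72. Discriminant values: 0.80, 0.70, 0.35, 0.91; count ≥ 0.72 → 2.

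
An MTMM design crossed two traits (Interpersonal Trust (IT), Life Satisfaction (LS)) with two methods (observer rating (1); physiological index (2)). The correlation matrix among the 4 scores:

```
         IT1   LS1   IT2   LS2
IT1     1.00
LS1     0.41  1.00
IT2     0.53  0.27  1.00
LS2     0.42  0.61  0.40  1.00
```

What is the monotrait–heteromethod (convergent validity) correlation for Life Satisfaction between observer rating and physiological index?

0.61

Same trait (LS), different methods: r(LS1, LS2) = 0.61.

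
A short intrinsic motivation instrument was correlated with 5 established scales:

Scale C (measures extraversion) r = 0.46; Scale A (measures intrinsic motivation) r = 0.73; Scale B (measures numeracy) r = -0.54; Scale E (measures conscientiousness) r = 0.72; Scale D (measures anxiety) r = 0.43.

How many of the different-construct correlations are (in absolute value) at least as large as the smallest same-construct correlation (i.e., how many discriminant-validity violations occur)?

0

Convergent (same construct = intrinsic motivation): Scale A.
Smallest convergent = 0.73. Discriminant |r|: 0.46, 0.54, 0.72, 0.43; count ≥ 0.73 → 0.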